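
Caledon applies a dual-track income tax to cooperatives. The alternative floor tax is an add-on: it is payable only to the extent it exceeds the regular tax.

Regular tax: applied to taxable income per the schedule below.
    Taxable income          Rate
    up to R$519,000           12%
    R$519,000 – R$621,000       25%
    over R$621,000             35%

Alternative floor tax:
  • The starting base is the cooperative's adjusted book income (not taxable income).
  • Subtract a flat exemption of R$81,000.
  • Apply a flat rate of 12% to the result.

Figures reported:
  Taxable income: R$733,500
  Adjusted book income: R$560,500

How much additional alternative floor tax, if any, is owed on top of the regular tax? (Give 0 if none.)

Regular tax:
  R$519,000 × 12% = R$62,280
  R$102,000 × 25% = R$25,500
  R$112,500 × 35% = R$39,375
  → R$127,155

Alternative floor tax:
  Base (adjusted book income): R$560,500
  Less exemption R$81,000 → base R$479,500
  R$479,500 × 12% = R$57,540

R$57,540 ≤ R$127,155, so no add-on is due.

R$0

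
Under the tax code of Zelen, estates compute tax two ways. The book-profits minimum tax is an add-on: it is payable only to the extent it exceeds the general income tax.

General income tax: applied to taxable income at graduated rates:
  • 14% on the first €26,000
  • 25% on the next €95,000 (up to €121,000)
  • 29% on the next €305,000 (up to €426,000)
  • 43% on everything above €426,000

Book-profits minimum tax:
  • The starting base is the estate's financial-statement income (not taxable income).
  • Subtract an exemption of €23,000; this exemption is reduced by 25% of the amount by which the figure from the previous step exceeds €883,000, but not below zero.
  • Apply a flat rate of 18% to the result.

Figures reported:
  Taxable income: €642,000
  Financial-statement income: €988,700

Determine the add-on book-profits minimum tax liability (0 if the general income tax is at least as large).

Book-profits minimum tax:
  Base (financial-statement income): €988,700
  Exemption: 25% × (€988,700 − €883,000) = €26,425 ≥ €23,000, so the exemption is fully phased out
  Base: €988,700 − €0 = €988,700
  €988,700 × 18% = €177,966

General income tax:
  €26,000 × 14% = €3,640
  €95,000 × 25% = €23,750
  €305,000 × 29% = €88,450
  €216,000 × 43% = €92,880
  → €208,720

€177,966 ≤ €208,720, so no add-on is due.

€0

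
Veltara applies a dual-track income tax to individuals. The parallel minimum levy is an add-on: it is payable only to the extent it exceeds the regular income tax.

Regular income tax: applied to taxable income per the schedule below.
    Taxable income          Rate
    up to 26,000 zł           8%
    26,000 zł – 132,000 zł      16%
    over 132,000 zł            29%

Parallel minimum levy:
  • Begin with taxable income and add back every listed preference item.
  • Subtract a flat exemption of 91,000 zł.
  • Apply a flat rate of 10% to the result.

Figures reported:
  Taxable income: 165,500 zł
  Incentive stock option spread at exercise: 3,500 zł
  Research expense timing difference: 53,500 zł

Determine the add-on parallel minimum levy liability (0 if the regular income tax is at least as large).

Parallel minimum levy:
  Adjusted income: 165,500 zł + 3,500 zł + 53,500 zł = 222,500 zł
  Less exemption 91,000 zł → base 131,500 zł
  131,500 zł × 10% = 13,150 zł

Regular income tax:
  26,000 zł × 8% = 2,080 zł
  106,000 zł × 16% = 16,960 zł
  33,500 zł × 29% = 9,715 zł
  → 28,755 zł

13,150 zł ≤ 28,755 zł, so no add-on is due.

0 zł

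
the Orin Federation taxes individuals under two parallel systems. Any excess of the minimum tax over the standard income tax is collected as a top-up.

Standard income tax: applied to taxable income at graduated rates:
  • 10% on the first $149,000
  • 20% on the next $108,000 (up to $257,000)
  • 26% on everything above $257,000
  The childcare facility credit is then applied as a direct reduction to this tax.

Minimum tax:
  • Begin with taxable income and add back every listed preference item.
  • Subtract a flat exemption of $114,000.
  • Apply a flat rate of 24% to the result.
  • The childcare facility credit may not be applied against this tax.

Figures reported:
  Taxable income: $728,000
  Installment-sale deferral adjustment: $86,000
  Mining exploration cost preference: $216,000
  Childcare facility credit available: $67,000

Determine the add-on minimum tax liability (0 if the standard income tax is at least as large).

Minimum tax:
  Adjusted income: $728,000 + $86,000 + $216,000 = $1,030,000
  Less exemption $114,000 → base $916,000
  $916,000 × 24% = $219,840

Standard income tax:
  $149,000 × 10% = $14,900
  $108,000 × 20% = $21,600
  $471,000 × 26% = $122,460
  → $158,960
  Less childcare facility credit $67,000 → $91,960

Excess of minimum tax over standard income tax: $219,840 − $91,960 = $127,880.

$127,880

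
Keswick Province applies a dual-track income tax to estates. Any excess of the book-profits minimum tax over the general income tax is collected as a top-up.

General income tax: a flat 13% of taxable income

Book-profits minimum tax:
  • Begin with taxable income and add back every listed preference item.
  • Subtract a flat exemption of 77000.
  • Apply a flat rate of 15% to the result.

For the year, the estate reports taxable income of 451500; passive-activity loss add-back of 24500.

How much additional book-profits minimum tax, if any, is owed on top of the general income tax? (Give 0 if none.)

1155

Book-profits minimum tax:
  Adjusted income: 451500 + 24500 = 476000
  Less exemption 77000 → base 399000
  399000 × 15% = 59850

General income tax:
  451500 × 13% = 58695

Excess of book-profits minimum tax over general income tax: 59850 − 58695 = 1155.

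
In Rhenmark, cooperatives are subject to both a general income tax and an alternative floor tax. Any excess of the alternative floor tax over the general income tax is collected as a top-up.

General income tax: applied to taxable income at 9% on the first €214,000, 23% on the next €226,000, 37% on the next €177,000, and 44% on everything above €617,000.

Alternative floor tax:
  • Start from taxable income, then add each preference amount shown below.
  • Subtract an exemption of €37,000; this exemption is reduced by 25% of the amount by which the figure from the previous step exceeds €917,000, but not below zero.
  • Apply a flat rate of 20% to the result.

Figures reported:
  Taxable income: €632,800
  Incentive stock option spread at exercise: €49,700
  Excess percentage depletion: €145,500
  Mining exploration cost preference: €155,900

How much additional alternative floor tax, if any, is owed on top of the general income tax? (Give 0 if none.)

€49,043

General income tax:
  €214,000 × 9% = €19,260
  €226,000 × 23% = €51,980
  €177,000 × 37% = €65,490
  €15,800 × 44% = €6,952
  → €143,682

Alternative floor tax:
  Adjusted income: €632,800 + €49,700 + €145,500 + €155,900 = €983,900
  Exemption: €37,000 − 25% × (€983,900 − €917,000) = €37,000 − €16,725 = €20,275
  Base: €983,900 − €20,275 = €963,625
  €963,625 × 20% = €192,725

Excess of alternative floor tax over general income tax: €192,725 − €143,682 = €49,043.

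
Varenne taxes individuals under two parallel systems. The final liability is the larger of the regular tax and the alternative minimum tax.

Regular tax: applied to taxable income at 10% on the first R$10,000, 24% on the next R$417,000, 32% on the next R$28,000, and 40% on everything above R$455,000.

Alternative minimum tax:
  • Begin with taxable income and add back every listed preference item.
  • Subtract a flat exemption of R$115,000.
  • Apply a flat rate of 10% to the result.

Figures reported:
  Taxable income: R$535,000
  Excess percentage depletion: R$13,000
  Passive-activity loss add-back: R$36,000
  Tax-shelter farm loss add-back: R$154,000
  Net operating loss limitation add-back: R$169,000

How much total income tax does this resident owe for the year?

Alternative minimum tax:
  Adjusted income: R$535,000 + R$13,000 + R$36,000 + R$154,000 + R$169,000 = R$907,000
  Less exemption R$115,000 → base R$792,000
  R$792,000 × 10% = R$79,200

Regular tax:
  R$10,000 × 10% = R$1,000
  R$417,000 × 24% = R$100,080
  R$28,000 × 32% = R$8,960
  R$80,000 × 40% = R$32,000
  → R$142,040

R$142,040 > R$79,200, so the regular tax governs.

R$142,040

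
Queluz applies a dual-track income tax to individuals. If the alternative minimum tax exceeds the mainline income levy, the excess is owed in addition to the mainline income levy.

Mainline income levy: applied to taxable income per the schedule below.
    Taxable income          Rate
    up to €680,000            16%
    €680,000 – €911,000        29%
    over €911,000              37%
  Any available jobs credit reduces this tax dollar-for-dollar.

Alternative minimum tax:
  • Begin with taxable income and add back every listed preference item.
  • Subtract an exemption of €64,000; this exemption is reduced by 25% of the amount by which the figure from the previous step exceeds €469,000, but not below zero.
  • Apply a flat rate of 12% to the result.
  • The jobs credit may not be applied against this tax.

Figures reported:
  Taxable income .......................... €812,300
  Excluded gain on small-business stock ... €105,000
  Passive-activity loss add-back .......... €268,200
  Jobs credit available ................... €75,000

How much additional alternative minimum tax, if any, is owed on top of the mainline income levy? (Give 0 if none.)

€70,093

Alternative minimum tax:
  Adjusted income: €812,300 + €105,000 + €268,200 = €1,185,500
  Exemption: 25% × (€1,185,500 − €469,000) = €179,125 ≥ €64,000, so the exemption is fully phased out
  Base: €1,185,500 − €0 = €1,185,500
  €1,185,500 × 12% = €142,260

Mainline income levy:
  €680,000 × 16% = €108,800
  €132,300 × 29% = €38,367
  → €147,167
  Less jobs credit €75,000 → €72,167

Excess of alternative minimum tax over mainline income levy: €142,260 − €72,167 = €70,093.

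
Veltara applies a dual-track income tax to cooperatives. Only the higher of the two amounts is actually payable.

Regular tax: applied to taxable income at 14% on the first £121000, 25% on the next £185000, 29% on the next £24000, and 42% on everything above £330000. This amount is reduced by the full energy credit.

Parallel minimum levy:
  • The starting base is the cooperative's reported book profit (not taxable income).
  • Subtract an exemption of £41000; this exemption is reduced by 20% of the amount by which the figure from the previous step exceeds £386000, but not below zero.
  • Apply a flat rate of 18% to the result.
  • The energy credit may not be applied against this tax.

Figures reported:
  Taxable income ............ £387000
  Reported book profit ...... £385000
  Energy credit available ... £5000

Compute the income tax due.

Regular tax:
  £121000 × 14% = £16940
  £185000 × 25% = £46250
  £24000 × 29% = £6960
  £57000 × 42% = £23940
  → £94090
  Less energy credit £5000 → £89090

Parallel minimum levy:
  Base (reported book profit): £385000
  Exemption: £385000 ≤ £386000, so full £41000 applies
  Base: £385000 − £41000 = £344000
  £344000 × 18% = £61920

£89090 > £61920, so the regular tax governs.

£89090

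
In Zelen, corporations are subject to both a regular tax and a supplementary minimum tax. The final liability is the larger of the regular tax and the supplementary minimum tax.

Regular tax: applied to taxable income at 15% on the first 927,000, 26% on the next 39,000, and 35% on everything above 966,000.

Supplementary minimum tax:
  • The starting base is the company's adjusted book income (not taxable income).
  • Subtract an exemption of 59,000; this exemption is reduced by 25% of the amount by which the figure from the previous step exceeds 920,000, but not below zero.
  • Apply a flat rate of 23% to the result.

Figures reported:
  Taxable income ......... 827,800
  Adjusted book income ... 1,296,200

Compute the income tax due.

298,126

Supplementary minimum tax:
  Base (adjusted book income): 1,296,200
  Exemption: 25% × (1,296,200 − 920,000) = 94,050 ≥ 59,000, so the exemption is fully phased out
  Base: 1,296,200 − 0 = 1,296,200
  1,296,200 × 23% = 298,126

Regular tax:
  827,800 × 15% = 124,170

298,126 > 124,170, so the supplementary minimum tax is the binding amount.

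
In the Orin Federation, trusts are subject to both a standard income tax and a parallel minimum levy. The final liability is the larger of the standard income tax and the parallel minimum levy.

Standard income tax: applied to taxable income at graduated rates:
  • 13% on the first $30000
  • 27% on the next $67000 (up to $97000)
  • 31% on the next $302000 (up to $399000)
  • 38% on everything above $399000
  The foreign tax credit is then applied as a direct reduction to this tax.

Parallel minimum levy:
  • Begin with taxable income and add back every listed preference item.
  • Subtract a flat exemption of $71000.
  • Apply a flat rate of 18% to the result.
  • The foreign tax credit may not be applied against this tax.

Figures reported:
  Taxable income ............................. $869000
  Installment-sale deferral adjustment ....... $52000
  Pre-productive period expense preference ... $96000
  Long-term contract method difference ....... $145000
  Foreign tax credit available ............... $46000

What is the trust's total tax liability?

$248210

Parallel minimum levy:
  Adjusted income: $869000 + $52000 + $96000 + $145000 = $1162000
  Less exemption $71000 → base $1091000
  $1091000 × 18% = $196380

Standard income tax:
  $30000 × 13% = $3900
  $67000 × 27% = $18090
  $302000 × 31% = $93620
  $470000 × 38% = $178600
  → $294210
  Less foreign tax credit $46000 → $248210

$248210 > $196380, so the standard income tax governs.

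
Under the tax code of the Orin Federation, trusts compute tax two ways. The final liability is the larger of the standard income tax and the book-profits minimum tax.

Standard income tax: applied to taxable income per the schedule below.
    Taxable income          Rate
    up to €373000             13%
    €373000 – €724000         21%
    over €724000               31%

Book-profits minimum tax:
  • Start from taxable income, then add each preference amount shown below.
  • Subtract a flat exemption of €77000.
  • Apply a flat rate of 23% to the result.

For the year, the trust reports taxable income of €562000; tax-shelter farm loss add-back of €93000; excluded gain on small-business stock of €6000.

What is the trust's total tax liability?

Standard income tax:
  €373000 × 13% = €48490
  €189000 × 21% = €39690
  → €88180

Book-profits minimum tax:
  Adjusted income: €562000 + €93000 + €6000 = €661000
  Less exemption €77000 → base €584000
  €584000 × 23% = €134320

€134320 > €88180, so the book-profits minimum tax is the binding amount.

€134320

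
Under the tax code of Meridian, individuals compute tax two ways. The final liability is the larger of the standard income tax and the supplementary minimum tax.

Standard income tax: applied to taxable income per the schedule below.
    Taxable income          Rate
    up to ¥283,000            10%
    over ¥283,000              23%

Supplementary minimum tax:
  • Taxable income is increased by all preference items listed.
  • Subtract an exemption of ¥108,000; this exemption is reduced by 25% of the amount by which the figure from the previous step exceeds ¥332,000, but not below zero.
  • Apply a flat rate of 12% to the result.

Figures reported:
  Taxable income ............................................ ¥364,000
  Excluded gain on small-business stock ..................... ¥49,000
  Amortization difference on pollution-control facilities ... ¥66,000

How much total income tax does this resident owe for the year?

¥48,930

Supplementary minimum tax:
  Adjusted income: ¥364,000 + ¥49,000 + ¥66,000 = ¥479,000
  Exemption: ¥108,000 − 25% × (¥479,000 − ¥332,000) = ¥108,000 − ¥36,750 = ¥71,250
  Base: ¥479,000 − ¥71,250 = ¥407,750
  ¥407,750 × 12% = ¥48,930

Standard income tax:
  ¥283,000 × 10% = ¥28,300
  ¥81,000 × 23% = ¥18,630
  → ¥46,930

¥48,930 > ¥46,930, so the supplementary minimum tax is the binding amount.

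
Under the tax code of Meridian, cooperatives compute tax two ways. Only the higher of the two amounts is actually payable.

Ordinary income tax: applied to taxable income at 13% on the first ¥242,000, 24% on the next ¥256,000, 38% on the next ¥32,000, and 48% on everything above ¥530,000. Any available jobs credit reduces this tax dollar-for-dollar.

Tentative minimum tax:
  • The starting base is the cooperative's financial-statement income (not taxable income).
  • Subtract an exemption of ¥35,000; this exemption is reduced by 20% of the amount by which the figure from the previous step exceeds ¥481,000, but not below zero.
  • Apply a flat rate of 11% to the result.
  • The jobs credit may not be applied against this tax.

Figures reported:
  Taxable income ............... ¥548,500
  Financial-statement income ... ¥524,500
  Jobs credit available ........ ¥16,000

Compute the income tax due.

Tentative minimum tax:
  Base (financial-statement income): ¥524,500
  Exemption: ¥35,000 − 20% × (¥524,500 − ¥481,000) = ¥35,000 − ¥8,700 = ¥26,300
  Base: ¥524,500 − ¥26,300 = ¥498,200
  ¥498,200 × 11% = ¥54,802

Ordinary income tax:
  ¥242,000 × 13% = ¥31,460
  ¥256,000 × 24% = ¥61,440
  ¥32,000 × 38% = ¥12,160
  ¥18,500 × 48% = ¥8,880
  → ¥113,940
  Less jobs credit ¥16,000 → ¥97,940

¥97,940 > ¥54,802, so the ordinary income tax governs.

¥97,940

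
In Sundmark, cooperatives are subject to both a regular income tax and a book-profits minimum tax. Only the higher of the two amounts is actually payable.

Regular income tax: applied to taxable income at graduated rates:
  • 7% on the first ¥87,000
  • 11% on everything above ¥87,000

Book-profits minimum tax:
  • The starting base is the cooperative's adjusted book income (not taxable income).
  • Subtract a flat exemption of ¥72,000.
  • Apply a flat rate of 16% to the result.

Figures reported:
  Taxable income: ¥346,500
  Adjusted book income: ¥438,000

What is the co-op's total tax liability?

¥58,560

Regular income tax:
  ¥87,000 × 7% = ¥6,090
  ¥259,500 × 11% = ¥28,545
  → ¥34,635

Book-profits minimum tax:
  Base (adjusted book income): ¥438,000
  Less exemption ¥72,000 → base ¥366,000
  ¥366,000 × 16% = ¥58,560

¥58,560 > ¥34,635, so the book-profits minimum tax is the binding amount.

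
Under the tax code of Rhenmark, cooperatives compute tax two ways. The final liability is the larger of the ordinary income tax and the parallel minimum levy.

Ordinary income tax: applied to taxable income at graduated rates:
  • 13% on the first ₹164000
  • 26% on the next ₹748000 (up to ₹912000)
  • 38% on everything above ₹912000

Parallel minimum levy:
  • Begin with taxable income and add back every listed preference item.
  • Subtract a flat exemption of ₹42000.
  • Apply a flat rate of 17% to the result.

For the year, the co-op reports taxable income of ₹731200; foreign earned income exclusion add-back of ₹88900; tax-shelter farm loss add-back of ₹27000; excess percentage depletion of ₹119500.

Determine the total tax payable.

Ordinary income tax:
  ₹164000 × 13% = ₹21320
  ₹567200 × 26% = ₹147472
  → ₹168792

Parallel minimum levy:
  Adjusted income: ₹731200 + ₹88900 + ₹27000 + ₹119500 = ₹966600
  Less exemption ₹42000 → base ₹924600
  ₹924600 × 17% = ₹157182

₹168792 > ₹157182, so the ordinary income tax governs.

₹168792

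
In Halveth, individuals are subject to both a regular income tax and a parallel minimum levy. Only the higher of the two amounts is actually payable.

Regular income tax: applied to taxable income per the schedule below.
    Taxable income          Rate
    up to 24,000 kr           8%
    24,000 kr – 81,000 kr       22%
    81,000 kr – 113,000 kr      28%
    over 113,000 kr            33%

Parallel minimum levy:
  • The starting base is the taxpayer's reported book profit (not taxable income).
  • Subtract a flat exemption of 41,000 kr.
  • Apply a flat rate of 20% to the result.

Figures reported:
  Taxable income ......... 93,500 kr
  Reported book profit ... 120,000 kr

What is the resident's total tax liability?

Parallel minimum levy:
  Base (reported book profit): 120,000 kr
  Less exemption 41,000 kr → base 79,000 kr
  79,000 kr × 20% = 15,800 kr

Regular income tax:
  24,000 kr × 8% = 1,920 kr
  57,000 kr × 22% = 12,540 kr
  12,500 kr × 28% = 3,500 kr
  → 17,960 kr

17,960 kr > 15,800 kr, so the regular income tax governs.

17,960 kr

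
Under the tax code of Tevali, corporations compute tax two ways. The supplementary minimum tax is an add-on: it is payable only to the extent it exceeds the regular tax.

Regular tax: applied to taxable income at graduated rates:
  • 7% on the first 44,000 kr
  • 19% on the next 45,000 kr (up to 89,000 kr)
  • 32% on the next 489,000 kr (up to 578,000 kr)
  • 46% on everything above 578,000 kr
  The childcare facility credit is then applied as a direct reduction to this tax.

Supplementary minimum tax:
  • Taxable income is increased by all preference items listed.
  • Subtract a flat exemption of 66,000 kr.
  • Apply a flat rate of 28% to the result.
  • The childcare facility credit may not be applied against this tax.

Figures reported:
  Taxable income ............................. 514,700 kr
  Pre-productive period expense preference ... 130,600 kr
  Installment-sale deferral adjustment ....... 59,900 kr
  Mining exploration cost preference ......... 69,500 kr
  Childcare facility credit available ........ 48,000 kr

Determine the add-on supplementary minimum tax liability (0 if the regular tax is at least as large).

Regular tax:
  44,000 kr × 7% = 3,080 kr
  45,000 kr × 19% = 8,550 kr
  425,700 kr × 32% = 136,224 kr
  → 147,854 kr
  Less childcare facility credit 48,000 kr → 99,854 kr

Supplementary minimum tax:
  Adjusted income: 514,700 kr + 130,600 kr + 59,900 kr + 69,500 kr = 774,700 kr
  Less exemption 66,000 kr → base 708,700 kr
  708,700 kr × 28% = 198,436 kr

Excess of supplementary minimum tax over regular tax: 198,436 kr − 99,854 kr = 98,582 kr.

98,582 kr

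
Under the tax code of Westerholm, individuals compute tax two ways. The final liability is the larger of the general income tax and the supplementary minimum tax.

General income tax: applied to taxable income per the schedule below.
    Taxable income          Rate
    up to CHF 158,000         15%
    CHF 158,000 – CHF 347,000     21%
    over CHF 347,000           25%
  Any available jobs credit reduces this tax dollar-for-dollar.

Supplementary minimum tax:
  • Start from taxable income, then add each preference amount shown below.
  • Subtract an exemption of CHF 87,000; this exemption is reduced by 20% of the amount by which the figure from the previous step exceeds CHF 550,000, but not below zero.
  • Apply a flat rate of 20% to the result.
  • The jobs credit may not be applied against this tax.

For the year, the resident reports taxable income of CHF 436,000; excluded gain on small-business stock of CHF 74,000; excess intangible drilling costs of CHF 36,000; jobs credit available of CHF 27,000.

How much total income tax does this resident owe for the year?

CHF 91,800

General income tax:
  CHF 158,000 × 15% = CHF 23,700
  CHF 189,000 × 21% = CHF 39,690
  CHF 89,000 × 25% = CHF 22,250
  → CHF 85,640
  Less jobs credit CHF 27,000 → CHF 58,640

Supplementary minimum tax:
  Adjusted income: CHF 436,000 + CHF 74,000 + CHF 36,000 = CHF 546,000
  Exemption: CHF 546,000 ≤ CHF 550,000, so full CHF 87,000 applies
  Base: CHF 546,000 − CHF 87,000 = CHF 459,000
  CHF 459,000 × 20% = CHF 91,800

CHF 91,800 > CHF 58,640, so the supplementary minimum tax is the binding amount.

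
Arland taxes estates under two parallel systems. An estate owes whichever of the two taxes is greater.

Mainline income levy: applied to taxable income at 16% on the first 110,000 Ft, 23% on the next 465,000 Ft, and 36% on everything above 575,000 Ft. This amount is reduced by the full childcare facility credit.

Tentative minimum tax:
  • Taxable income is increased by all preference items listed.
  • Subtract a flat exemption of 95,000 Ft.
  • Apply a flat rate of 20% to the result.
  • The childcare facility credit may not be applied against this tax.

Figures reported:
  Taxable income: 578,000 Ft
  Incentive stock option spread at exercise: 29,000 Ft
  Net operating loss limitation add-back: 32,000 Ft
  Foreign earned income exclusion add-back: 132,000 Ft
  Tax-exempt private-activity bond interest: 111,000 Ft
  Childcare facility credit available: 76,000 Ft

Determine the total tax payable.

157,400 Ft

Tentative minimum tax:
  Adjusted income: 578,000 Ft + 29,000 Ft + 32,000 Ft + 132,000 Ft + 111,000 Ft = 882,000 Ft
  Less exemption 95,000 Ft → base 787,000 Ft
  787,000 Ft × 20% = 157,400 Ft

Mainline income levy:
  110,000 Ft × 16% = 17,600 Ft
  465,000 Ft × 23% = 106,950 Ft
  3,000 Ft × 36% = 1,080 Ft
  → 125,630 Ft
  Less childcare facility credit 76,000 Ft → 49,630 Ft

157,400 Ft > 49,630 Ft, so the tentative minimum tax is the binding amount.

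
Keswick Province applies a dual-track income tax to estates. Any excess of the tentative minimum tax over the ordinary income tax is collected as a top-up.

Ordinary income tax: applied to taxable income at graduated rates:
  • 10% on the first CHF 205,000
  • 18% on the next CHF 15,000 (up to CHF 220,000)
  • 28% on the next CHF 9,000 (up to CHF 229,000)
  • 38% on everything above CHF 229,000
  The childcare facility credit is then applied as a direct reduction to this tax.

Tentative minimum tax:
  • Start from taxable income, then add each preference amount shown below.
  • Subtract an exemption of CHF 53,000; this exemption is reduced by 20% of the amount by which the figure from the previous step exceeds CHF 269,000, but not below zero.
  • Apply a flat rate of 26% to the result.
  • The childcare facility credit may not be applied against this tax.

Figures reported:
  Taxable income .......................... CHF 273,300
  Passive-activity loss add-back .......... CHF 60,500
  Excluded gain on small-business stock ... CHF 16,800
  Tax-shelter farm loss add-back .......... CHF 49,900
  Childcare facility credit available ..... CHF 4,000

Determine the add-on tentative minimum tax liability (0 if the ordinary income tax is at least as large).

CHF 58,634

Ordinary income tax:
  CHF 205,000 × 10% = CHF 20,500
  CHF 15,000 × 18% = CHF 2,700
  CHF 9,000 × 28% = CHF 2,520
  CHF 44,300 × 38% = CHF 16,834
  → CHF 42,554
  Less childcare facility credit CHF 4,000 → CHF 38,554

Tentative minimum tax:
  Adjusted income: CHF 273,300 + CHF 60,500 + CHF 16,800 + CHF 49,900 = CHF 400,500
  Exemption: CHF 53,000 − 20% × (CHF 400,500 − CHF 269,000) = CHF 53,000 − CHF 26,300 = CHF 26,700
  Base: CHF 400,500 − CHF 26,700 = CHF 373,800
  CHF 373,800 × 26% = CHF 97,188

Excess of tentative minimum tax over ordinary income tax: CHF 97,188 − CHF 38,554 = CHF 58,634.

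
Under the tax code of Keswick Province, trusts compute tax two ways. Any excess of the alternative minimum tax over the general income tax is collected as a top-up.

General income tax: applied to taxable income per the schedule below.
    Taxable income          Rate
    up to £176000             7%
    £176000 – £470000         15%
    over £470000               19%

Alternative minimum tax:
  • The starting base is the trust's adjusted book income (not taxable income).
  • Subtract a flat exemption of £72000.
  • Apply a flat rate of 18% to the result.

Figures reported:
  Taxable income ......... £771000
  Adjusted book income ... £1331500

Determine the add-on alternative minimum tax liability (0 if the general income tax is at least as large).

£113100

Alternative minimum tax:
  Base (adjusted book income): £1331500
  Less exemption £72000 → base £1259500
  £1259500 × 18% = £226710

General income tax:
  £176000 × 7% = £12320
  £294000 × 15% = £44100
  £301000 × 19% = £57190
  → £113610

Excess of alternative minimum tax over general income tax: £226710 − £113610 = £113100.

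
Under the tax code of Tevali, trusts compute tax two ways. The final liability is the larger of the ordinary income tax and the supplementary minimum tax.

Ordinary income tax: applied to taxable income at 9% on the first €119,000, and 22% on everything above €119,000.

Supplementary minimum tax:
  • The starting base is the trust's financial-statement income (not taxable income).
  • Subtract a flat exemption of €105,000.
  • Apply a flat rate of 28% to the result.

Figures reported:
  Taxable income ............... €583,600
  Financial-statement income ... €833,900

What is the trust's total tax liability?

€204,092

Supplementary minimum tax:
  Base (financial-statement income): €833,900
  Less exemption €105,000 → base €728,900
  €728,900 × 28% = €204,092

Ordinary income tax:
  €119,000 × 9% = €10,710
  €464,600 × 22% = €102,212
  → €112,922

€204,092 > €112,922, so the supplementary minimum tax is the binding amount.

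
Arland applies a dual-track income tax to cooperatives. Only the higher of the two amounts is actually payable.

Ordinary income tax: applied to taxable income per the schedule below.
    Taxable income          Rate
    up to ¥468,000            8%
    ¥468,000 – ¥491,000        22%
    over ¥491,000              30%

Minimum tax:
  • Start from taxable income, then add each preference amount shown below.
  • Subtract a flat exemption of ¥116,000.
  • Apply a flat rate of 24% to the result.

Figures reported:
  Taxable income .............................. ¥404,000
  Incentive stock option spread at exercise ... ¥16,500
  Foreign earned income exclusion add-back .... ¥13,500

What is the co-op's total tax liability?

Minimum tax:
  Adjusted income: ¥404,000 + ¥16,500 + ¥13,500 = ¥434,000
  Less exemption ¥116,000 → base ¥318,000
  ¥318,000 × 24% = ¥76,320

Ordinary income tax:
  ¥404,000 × 8% = ¥32,320

¥76,320 > ¥32,320, so the minimum tax is the binding amount.

¥76,320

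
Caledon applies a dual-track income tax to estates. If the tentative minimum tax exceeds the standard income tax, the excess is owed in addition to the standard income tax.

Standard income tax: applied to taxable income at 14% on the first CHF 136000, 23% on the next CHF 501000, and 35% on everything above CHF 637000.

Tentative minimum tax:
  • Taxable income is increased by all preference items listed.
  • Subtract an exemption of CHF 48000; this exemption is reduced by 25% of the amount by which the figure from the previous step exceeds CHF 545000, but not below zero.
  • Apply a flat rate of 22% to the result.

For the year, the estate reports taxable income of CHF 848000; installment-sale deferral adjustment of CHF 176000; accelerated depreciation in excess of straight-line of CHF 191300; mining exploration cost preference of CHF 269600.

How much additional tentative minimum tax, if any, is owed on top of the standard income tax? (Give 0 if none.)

Tentative minimum tax:
  Adjusted income: CHF 848000 + CHF 176000 + CHF 191300 + CHF 269600 = CHF 1484900
  Exemption: 25% × (CHF 1484900 − CHF 545000) = CHF 234975 ≥ CHF 48000, so the exemption is fully phased out
  Base: CHF 1484900 − CHF 0 = CHF 1484900
  CHF 1484900 × 22% = CHF 326678

Standard income tax:
  CHF 136000 × 14% = CHF 19040
  CHF 501000 × 23% = CHF 115230
  CHF 211000 × 35% = CHF 73850
  → CHF 208120

Excess of tentative minimum tax over standard income tax: CHF 326678 − CHF 208120 = CHF 118558.

CHF 118558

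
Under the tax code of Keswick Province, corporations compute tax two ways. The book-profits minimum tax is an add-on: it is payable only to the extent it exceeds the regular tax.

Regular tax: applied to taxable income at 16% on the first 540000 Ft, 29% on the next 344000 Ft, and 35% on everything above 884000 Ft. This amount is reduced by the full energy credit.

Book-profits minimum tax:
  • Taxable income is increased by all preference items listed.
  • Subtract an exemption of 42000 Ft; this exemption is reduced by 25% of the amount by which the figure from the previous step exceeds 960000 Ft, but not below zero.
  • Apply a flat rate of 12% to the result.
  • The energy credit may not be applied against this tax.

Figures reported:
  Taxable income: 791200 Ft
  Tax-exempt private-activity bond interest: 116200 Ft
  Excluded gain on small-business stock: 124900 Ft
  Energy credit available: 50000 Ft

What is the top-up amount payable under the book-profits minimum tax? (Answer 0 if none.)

Book-profits minimum tax:
  Adjusted income: 791200 Ft + 116200 Ft + 124900 Ft = 1032300 Ft
  Exemption: 42000 Ft − 25% × (1032300 Ft − 960000 Ft) = 42000 Ft − 18075 Ft = 23925 Ft
  Base: 1032300 Ft − 23925 Ft = 1008375 Ft
  1008375 Ft × 12% = 121005 Ft

Regular tax:
  540000 Ft × 16% = 86400 Ft
  251200 Ft × 29% = 72848 Ft
  → 159248 Ft
  Less energy credit 50000 Ft → 109248 Ft

Excess of book-profits minimum tax over regular tax: 121005 Ft − 109248 Ft = 11757 Ft.

11757 Ft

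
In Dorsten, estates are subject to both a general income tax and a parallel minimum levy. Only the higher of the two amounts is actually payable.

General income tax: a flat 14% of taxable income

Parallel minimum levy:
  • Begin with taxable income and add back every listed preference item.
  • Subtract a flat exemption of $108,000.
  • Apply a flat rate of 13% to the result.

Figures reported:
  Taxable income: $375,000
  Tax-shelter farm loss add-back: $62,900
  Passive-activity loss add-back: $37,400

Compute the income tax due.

$52,500

General income tax:
  $375,000 × 14% = $52,500

Parallel minimum levy:
  Adjusted income: $375,000 + $62,900 + $37,400 = $475,300
  Less exemption $108,000 → base $367,300
  $367,300 × 13% = $47,749

$52,500 > $47,749, so the general income tax governs.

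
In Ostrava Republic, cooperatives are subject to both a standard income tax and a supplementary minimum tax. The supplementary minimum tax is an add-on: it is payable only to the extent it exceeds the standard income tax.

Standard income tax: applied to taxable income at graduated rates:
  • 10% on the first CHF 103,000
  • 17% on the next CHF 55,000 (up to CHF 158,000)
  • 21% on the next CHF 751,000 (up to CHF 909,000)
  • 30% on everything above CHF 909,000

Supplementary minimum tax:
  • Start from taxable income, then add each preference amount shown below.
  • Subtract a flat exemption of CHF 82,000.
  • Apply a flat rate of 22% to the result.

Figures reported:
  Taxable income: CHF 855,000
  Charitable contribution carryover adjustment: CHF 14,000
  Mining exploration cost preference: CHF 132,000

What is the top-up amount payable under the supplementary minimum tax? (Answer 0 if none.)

Supplementary minimum tax:
  Adjusted income: CHF 855,000 + CHF 14,000 + CHF 132,000 = CHF 1,001,000
  Less exemption CHF 82,000 → base CHF 919,000
  CHF 919,000 × 22% = CHF 202,180

Standard income tax:
  CHF 103,000 × 10% = CHF 10,300
  CHF 55,000 × 17% = CHF 9,350
  CHF 697,000 × 21% = CHF 146,370
  → CHF 166,020

Excess of supplementary minimum tax over standard income tax: CHF 202,180 − CHF 166,020 = CHF 36,160.

CHF 36,160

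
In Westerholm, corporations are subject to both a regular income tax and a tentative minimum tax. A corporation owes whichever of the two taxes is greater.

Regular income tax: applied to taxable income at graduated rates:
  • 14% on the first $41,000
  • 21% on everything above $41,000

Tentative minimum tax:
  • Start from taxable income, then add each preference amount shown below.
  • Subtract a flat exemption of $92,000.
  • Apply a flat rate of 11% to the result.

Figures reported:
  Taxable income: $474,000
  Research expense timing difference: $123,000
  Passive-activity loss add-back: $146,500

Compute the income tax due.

Regular income tax:
  $41,000 × 14% = $5,740
  $433,000 × 21% = $90,930
  → $96,670

Tentative minimum tax:
  Adjusted income: $474,000 + $123,000 + $146,500 = $743,500
  Less exemption $92,000 → base $651,500
  $651,500 × 11% = $71,665

$96,670 > $71,665, so the regular income tax governs.

$96,670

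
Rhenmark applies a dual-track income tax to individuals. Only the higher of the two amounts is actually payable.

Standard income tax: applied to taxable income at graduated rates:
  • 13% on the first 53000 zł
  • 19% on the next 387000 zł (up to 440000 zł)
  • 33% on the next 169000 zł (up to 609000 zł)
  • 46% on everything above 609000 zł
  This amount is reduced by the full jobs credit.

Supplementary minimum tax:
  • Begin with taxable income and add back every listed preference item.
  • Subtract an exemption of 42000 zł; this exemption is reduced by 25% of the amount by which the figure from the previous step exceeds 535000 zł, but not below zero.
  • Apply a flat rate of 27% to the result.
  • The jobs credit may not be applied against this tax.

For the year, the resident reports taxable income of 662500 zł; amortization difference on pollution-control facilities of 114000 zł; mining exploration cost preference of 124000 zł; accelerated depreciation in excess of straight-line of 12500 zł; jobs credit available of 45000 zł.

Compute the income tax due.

246510 zł

Supplementary minimum tax:
  Adjusted income: 662500 zł + 114000 zł + 124000 zł + 12500 zł = 913000 zł
  Exemption: 25% × (913000 zł − 535000 zł) = 94500 zł ≥ 42000 zł, so the exemption is fully phased out
  Base: 913000 zł − 0 zł = 913000 zł
  913000 zł × 27% = 246510 zł

Standard income tax:
  53000 zł × 13% = 6890 zł
  387000 zł × 19% = 73530 zł
  169000 zł × 33% = 55770 zł
  53500 zł × 46% = 24610 zł
  → 160800 zł
  Less jobs credit 45000 zł → 115800 zł

246510 zł > 115800 zł, so the supplementary minimum tax is the binding amount.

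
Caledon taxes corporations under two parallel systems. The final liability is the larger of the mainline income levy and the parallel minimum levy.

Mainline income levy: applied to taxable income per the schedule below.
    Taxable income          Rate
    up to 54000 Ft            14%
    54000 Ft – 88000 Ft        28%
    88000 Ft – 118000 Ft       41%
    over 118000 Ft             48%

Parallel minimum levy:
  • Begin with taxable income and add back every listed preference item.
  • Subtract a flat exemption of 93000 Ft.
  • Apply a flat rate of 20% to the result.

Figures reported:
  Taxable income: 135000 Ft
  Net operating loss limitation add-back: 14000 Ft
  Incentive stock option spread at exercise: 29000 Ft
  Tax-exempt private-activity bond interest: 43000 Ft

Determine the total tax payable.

37540 Ft

Mainline income levy:
  54000 Ft × 14% = 7560 Ft
  34000 Ft × 28% = 9520 Ft
  30000 Ft × 41% = 12300 Ft
  17000 Ft × 48% = 8160 Ft
  → 37540 Ft

Parallel minimum levy:
  Adjusted income: 135000 Ft + 14000 Ft + 29000 Ft + 43000 Ft = 221000 Ft
  Less exemption 93000 Ft → base 128000 Ft
  128000 Ft × 20% = 25600 Ft

37540 Ft > 25600 Ft, so the mainline income levy governs.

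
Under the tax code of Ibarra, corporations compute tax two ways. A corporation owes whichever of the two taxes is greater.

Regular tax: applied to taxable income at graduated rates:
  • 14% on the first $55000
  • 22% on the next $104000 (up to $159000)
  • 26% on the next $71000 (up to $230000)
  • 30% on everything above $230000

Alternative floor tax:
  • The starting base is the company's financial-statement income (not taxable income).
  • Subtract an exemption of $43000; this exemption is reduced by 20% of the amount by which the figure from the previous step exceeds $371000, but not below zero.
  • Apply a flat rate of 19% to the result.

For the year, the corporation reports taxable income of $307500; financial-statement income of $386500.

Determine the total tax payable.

Alternative floor tax:
  Base (financial-statement income): $386500
  Exemption: $43000 − 20% × ($386500 − $371000) = $43000 − $3100 = $39900
  Base: $386500 − $39900 = $346600
  $346600 × 19% = $65854

Regular tax:
  $55000 × 14% = $7700
  $104000 × 22% = $22880
  $71000 × 26% = $18460
  $77500 × 30% = $23250
  → $72290

$72290 > $65854, so the regular tax governs.

$72290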